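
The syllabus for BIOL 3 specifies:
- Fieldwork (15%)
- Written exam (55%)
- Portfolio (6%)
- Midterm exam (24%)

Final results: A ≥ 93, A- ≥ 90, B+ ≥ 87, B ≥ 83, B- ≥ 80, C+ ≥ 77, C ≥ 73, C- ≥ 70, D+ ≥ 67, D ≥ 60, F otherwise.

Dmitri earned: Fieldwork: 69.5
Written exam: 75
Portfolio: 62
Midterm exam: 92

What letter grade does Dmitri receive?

C+

Weighted total:
  Fieldwork 69.5 × 0.15 = 10.425
  Written exam 75 × 0.55 = 41.25
  Portfolio 62 × 0.06 = 3.72
  Midterm exam 92 × 0.24 = 22.08
Sum = 77.475
77.475 is ≥ 77 and < 80 → C+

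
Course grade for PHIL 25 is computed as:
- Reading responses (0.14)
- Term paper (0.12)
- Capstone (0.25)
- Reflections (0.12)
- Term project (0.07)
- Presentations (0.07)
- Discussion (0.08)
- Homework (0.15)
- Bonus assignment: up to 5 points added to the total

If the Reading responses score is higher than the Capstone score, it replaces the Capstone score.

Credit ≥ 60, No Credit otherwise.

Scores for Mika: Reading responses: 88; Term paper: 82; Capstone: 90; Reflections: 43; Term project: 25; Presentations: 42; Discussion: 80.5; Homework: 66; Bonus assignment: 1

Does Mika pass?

Reading responses (88) ≤ Capstone (90), so Capstone stays at 90.
Weighted total:
  Reading responses 88 × 0.14 = 12.32
  Term paper 82 × 0.12 = 9.84
  Capstone 90 × 0.25 = 22.5
  Reflections 43 × 0.12 = 5.16
  Term project 25 × 0.07 = 1.75
  Presentations 42 × 0.07 = 2.94
  Discussion 80.5 × 0.08 = 6.44
  Homework 66 × 0.15 = 9.9
Sum = 70.85
Bonus assignment: 70.85 + 1 = 71.85
71.85 ≥ 60 → Credit

Credit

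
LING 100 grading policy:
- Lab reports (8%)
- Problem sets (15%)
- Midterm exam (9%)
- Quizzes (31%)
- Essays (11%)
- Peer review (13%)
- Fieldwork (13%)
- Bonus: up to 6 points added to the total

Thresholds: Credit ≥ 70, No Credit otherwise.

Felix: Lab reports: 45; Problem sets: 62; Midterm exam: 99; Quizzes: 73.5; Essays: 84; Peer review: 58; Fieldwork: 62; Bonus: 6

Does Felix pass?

Weighted total:
  Lab reports 45 × 0.08 = 3.6
  Problem sets 62 × 0.15 = 9.3
  Midterm exam 99 × 0.09 = 8.91
  Quizzes 73.5 × 0.31 = 22.785
  Essays 84 × 0.11 = 9.24
  Peer review 58 × 0.13 = 7.54
  Fieldwork 62 × 0.13 = 8.06
Sum = 69.435
Bonus: 69.435 + 6 = 75.435
75.435 ≥ 70 → Credit

Credit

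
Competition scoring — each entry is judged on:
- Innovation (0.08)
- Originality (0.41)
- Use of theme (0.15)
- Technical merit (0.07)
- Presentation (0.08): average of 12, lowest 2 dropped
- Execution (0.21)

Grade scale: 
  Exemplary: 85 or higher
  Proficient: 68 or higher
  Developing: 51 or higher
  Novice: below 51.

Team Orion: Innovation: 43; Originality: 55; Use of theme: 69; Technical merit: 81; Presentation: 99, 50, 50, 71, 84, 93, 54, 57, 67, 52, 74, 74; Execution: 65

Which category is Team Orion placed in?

Developing

Presentation: drop 50, 50 → average of remaining 10 = 725/10 = 72.5
Weighted total:
  Innovation 43 × 0.08 = 3.44
  Originality 55 × 0.41 = 22.55
  Use of theme 69 × 0.15 = 10.35
  Technical merit 81 × 0.07 = 5.67
  Presentation 72.5 × 0.08 = 5.8
  Execution 65 × 0.21 = 13.65
Sum = 61.46
61.46 is ≥ 51 and < 68 → Developing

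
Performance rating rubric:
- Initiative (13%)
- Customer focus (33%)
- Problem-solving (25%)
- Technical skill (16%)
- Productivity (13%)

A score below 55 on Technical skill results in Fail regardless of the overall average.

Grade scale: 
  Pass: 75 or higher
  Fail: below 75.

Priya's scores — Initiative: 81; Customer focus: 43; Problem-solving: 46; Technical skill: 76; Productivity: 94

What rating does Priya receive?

Technical skill score 76 ≥ 55: minimum met.
Weighted total:
  Initiative 81 × 0.13 = 10.53
  Customer focus 43 × 0.33 = 14.19
  Problem-solving 46 × 0.25 = 11.5
  Technical skill 76 × 0.16 = 12.16
  Productivity 94 × 0.13 = 12.22
Sum = 60.6
60.6 < 75 → Fail

Fail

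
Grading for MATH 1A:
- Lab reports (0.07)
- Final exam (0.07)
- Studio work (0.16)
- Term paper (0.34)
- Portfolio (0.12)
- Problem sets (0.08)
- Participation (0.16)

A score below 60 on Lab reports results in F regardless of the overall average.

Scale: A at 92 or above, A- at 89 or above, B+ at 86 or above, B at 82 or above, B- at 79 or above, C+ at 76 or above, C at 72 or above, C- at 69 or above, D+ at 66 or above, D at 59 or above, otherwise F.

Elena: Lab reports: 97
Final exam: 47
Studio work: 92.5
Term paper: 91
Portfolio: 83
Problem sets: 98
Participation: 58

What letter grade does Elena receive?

Lab reports score 97 ≥ 60: minimum met.
Weighted total:
  Lab reports 97 × 0.07 = 6.79
  Final exam 47 × 0.07 = 3.29
  Studio work 92.5 × 0.16 = 14.8
  Term paper 91 × 0.34 = 30.94
  Portfolio 83 × 0.12 = 9.96
  Problem sets 98 × 0.08 = 7.84
  Participation 58 × 0.16 = 9.28
Sum = 82.9
82.9 is ≥ 82 and < 86 → B

B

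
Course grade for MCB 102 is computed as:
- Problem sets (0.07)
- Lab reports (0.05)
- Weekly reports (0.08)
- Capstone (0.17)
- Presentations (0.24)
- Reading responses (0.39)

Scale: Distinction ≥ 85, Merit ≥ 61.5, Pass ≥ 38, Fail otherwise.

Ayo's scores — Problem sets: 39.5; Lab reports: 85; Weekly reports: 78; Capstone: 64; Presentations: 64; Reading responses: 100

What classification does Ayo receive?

Merit

Weighted total:
  Problem sets 39.5 × 0.07 = 2.765
  Lab reports 85 × 0.05 = 4.25
  Weekly reports 78 × 0.08 = 6.24
  Capstone 64 × 0.17 = 10.88
  Presentations 64 × 0.24 = 15.36
  Reading responses 100 × 0.39 = 39
Sum = 78.495
78.495 is ≥ 61.5 and < 85 → Merit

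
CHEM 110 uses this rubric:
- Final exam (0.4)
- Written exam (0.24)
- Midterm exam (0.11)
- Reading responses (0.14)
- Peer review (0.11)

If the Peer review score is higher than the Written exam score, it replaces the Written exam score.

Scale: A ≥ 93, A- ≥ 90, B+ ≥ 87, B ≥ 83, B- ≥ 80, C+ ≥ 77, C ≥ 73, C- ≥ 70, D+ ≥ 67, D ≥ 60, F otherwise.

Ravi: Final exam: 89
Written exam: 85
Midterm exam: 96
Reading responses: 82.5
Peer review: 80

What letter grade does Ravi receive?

B

Peer review (80) ≤ Written exam (85), so Written exam stays at 85.
Weighted total:
  Final exam 89 × 0.4 = 35.6
  Written exam 85 × 0.24 = 20.4
  Midterm exam 96 × 0.11 = 10.56
  Reading responses 82.5 × 0.14 = 11.55
  Peer review 80 × 0.11 = 8.8
Sum = 86.91
86.91 is ≥ 83 and < 87 → B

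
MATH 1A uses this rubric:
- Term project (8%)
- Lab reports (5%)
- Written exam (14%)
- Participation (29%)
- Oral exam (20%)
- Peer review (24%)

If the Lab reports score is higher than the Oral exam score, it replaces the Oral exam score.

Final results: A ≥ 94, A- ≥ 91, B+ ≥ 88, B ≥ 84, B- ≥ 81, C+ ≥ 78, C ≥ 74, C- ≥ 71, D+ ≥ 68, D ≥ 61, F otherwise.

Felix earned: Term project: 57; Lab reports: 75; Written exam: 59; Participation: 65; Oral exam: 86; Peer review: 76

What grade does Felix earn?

Lab reports (75) ≤ Oral exam (86), so Oral exam stays at 86.
Weighted total:
  Term project 57 × 0.08 = 4.56
  Lab reports 75 × 0.05 = 3.75
  Written exam 59 × 0.14 = 8.26
  Participation 65 × 0.29 = 18.85
  Oral exam 86 × 0.2 = 17.2
  Peer review 76 × 0.24 = 18.24
Sum = 70.86
70.86 is ≥ 68 and < 71 → D+

D+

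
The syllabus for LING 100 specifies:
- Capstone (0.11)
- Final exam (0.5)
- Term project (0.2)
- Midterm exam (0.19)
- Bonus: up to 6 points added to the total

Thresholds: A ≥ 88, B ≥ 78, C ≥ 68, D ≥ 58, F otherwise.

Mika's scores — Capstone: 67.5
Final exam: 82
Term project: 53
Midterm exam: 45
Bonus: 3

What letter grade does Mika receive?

C

Weighted total:
  Capstone 67.5 × 0.11 = 7.425
  Final exam 82 × 0.5 = 41
  Term project 53 × 0.2 = 10.6
  Midterm exam 45 × 0.19 = 8.55
Sum = 67.575
Bonus: 67.575 + 3 = 70.575
70.575 is ≥ 68 and < 78 → C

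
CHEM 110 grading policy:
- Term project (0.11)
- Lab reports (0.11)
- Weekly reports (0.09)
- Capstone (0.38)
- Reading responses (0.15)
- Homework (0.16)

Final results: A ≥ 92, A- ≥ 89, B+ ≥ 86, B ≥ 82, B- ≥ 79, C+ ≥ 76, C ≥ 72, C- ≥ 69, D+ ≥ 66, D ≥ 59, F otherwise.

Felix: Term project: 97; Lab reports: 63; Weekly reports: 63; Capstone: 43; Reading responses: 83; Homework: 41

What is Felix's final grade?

Weighted total:
  Term project 97 × 0.11 = 10.67
  Lab reports 63 × 0.11 = 6.93
  Weekly reports 63 × 0.09 = 5.67
  Capstone 43 × 0.38 = 16.34
  Reading responses 83 × 0.15 = 12.45
  Homework 41 × 0.16 = 6.56
Sum = 58.62
58.62 < 59 → F

F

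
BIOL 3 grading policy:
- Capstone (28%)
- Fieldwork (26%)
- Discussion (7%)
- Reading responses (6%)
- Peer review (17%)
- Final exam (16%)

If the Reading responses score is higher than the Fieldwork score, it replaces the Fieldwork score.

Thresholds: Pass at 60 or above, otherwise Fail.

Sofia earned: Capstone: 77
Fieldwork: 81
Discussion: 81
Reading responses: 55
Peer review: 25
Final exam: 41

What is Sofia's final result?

Reading responses (55) ≤ Fieldwork (81), so Fieldwork stays at 81.
Weighted total:
  Capstone 77 × 0.28 = 21.56
  Fieldwork 81 × 0.26 = 21.06
  Discussion 81 × 0.07 = 5.67
  Reading responses 55 × 0.06 = 3.3
  Peer review 25 × 0.17 = 4.25
  Final exam 41 × 0.16 = 6.56
Sum = 62.4
62.4 ≥ 60 → Pass

Pass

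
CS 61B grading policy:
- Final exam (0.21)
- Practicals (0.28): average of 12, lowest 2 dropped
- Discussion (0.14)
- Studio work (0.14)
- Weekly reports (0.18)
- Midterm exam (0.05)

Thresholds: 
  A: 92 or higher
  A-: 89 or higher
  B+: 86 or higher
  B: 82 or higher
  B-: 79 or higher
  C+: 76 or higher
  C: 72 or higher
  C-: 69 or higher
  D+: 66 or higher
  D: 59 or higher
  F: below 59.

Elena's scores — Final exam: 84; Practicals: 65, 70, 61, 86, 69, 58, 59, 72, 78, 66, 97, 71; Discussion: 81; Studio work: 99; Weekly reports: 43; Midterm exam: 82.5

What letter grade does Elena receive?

C

Practicals: drop 58, 59 → average of remaining 10 = 735/10 = 73.5
Weighted total:
  Final exam 84 × 0.21 = 17.64
  Practicals 73.5 × 0.28 = 20.58
  Discussion 81 × 0.14 = 11.34
  Studio work 99 × 0.14 = 13.86
  Weekly reports 43 × 0.18 = 7.74
  Midterm exam 82.5 × 0.05 = 4.125
Sum = 75.285
75.285 is ≥ 72 and < 76 → C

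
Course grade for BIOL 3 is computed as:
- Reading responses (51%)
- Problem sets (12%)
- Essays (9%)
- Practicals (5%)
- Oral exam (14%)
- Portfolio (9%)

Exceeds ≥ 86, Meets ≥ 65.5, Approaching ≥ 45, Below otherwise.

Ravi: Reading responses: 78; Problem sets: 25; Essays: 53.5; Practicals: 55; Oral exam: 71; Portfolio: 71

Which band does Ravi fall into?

Meets

Weighted total:
  Reading responses 78 × 0.51 = 39.78
  Problem sets 25 × 0.12 = 3
  Essays 53.5 × 0.09 = 4.815
  Practicals 55 × 0.05 = 2.75
  Oral exam 71 × 0.14 = 9.94
  Portfolio 71 × 0.09 = 6.39
Sum = 66.675
66.675 is ≥ 65.5 and < 86 → Meets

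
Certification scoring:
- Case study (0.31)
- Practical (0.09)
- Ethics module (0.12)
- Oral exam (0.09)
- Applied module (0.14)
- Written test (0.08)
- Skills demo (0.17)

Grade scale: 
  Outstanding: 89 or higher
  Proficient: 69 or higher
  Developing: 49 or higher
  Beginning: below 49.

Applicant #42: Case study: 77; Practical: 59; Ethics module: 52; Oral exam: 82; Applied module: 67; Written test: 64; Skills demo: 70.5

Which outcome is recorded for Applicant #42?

Proficient

Weighted total:
  Case study 77 × 0.31 = 23.87
  Practical 59 × 0.09 = 5.31
  Ethics module 52 × 0.12 = 6.24
  Oral exam 82 × 0.09 = 7.38
  Applied module 67 × 0.14 = 9.38
  Written test 64 × 0.08 = 5.12
  Skills demo 70.5 × 0.17 = 11.985
Sum = 69.285
69.285 is ≥ 69 and < 89 → Proficient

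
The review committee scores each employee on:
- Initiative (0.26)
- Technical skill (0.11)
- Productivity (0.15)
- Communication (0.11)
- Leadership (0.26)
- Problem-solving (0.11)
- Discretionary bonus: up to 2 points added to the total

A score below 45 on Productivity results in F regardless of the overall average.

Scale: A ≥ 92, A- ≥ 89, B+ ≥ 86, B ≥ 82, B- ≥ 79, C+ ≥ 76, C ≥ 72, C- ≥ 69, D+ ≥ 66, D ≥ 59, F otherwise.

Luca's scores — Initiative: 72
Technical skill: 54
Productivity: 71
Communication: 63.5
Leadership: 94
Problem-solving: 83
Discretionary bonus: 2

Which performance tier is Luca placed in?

C+

Productivity score 71 ≥ 45: minimum met.
Weighted total:
  Initiative 72 × 0.26 = 18.72
  Technical skill 54 × 0.11 = 5.94
  Productivity 71 × 0.15 = 10.65
  Communication 63.5 × 0.11 = 6.985
  Leadership 94 × 0.26 = 24.44
  Problem-solving 83 × 0.11 = 9.13
Sum = 75.865
Discretionary bonus: 75.865 + 2 = 77.865
77.865 is ≥ 76 and < 79 → C+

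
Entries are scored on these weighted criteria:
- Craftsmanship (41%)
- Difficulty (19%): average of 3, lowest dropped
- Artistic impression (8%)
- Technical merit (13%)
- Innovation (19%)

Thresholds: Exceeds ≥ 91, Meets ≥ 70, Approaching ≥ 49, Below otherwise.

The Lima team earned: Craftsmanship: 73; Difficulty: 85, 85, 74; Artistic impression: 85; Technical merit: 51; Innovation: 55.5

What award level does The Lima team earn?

Difficulty: drop 74 → average of remaining 2 = 170/2 = 85
Weighted total:
  Craftsmanship 73 × 0.41 = 29.93
  Difficulty 85 × 0.19 = 16.15
  Artistic impression 85 × 0.08 = 6.8
  Technical merit 51 × 0.13 = 6.63
  Innovation 55.5 × 0.19 = 10.545
Sum = 70.055
70.055 is ≥ 70 and < 91 → Meets

Meets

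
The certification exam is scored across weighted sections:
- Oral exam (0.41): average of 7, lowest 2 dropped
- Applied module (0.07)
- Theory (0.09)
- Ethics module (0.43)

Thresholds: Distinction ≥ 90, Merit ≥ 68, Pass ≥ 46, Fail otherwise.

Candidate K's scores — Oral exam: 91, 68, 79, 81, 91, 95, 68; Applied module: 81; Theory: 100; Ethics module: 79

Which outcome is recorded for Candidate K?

Merit

Oral exam: drop 68, 68 → average of remaining 5 = 437/5 = 87.4
Weighted total:
  Oral exam 87.4 × 0.41 = 35.834
  Applied module 81 × 0.07 = 5.67
  Theory 100 × 0.09 = 9
  Ethics module 79 × 0.43 = 33.97
Sum = 84.474
84.474 is ≥ 68 and < 90 → Merit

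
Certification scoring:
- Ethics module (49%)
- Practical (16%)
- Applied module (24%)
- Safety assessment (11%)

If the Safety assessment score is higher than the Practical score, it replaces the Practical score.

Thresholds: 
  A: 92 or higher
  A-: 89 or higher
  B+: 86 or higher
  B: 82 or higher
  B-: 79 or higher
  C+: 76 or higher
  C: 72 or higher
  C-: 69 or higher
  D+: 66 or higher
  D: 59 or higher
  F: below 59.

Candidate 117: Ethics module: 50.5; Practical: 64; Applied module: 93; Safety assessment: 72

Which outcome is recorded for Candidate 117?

Safety assessment (72) > Practical (64), so Practical counts as 72.
Weighted total:
  Ethics module 50.5 × 0.49 = 24.745
  Practical 72 × 0.16 = 11.52
  Applied module 93 × 0.24 = 22.32
  Safety assessment 72 × 0.11 = 7.92
Sum = 66.505
66.505 is ≥ 66 and < 69 → D+

D+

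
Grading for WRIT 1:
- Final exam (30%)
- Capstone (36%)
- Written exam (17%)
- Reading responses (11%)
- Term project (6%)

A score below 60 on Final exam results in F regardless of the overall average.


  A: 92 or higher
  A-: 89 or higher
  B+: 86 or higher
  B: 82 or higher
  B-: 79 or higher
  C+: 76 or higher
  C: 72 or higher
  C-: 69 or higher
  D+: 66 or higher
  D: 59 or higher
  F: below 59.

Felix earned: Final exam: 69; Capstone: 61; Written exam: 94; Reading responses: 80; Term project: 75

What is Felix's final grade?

Final exam score 69 ≥ 60: minimum met.
Weighted total:
  Final exam 69 × 0.3 = 20.7
  Capstone 61 × 0.36 = 21.96
  Written exam 94 × 0.17 = 15.98
  Reading responses 80 × 0.11 = 8.8
  Term project 75 × 0.06 = 4.5
Sum = 71.94
71.94 is ≥ 69 and < 72 → C-

C-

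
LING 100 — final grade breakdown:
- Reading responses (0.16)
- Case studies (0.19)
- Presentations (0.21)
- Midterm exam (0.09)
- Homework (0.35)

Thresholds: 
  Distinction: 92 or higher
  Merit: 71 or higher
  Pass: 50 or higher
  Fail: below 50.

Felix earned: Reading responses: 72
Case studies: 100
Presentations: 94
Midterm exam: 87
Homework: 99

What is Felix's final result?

Weighted total:
  Reading responses 72 × 0.16 = 11.52
  Case studies 100 × 0.19 = 19
  Presentations 94 × 0.21 = 19.74
  Midterm exam 87 × 0.09 = 7.83
  Homework 99 × 0.35 = 34.65
Sum = 92.74
92.74 ≥ 92 → Distinction

Distinction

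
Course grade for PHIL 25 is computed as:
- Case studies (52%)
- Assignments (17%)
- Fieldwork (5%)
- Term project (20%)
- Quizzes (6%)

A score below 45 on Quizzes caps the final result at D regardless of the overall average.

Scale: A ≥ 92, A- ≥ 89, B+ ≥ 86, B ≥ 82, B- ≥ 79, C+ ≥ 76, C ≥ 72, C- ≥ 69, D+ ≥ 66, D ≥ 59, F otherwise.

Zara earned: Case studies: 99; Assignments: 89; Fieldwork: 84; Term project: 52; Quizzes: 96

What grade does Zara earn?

B+

Quizzes score 96 ≥ 45: minimum met.
Weighted total:
  Case studies 99 × 0.52 = 51.48
  Assignments 89 × 0.17 = 15.13
  Fieldwork 84 × 0.05 = 4.2
  Term project 52 × 0.2 = 10.4
  Quizzes 96 × 0.06 = 5.76
Sum = 86.97
86.97 is ≥ 86 and < 89 → B+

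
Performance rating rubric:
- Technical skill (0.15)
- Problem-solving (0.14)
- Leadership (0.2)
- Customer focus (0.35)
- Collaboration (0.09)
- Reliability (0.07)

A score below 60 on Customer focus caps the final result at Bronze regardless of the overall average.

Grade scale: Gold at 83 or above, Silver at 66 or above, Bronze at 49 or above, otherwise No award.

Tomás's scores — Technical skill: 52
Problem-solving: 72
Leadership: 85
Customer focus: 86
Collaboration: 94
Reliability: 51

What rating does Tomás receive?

Customer focus score 86 ≥ 60: minimum met.
Weighted total:
  Technical skill 52 × 0.15 = 7.8
  Problem-solving 72 × 0.14 = 10.08
  Leadership 85 × 0.2 = 17
  Customer focus 86 × 0.35 = 30.1
  Collaboration 94 × 0.09 = 8.46
  Reliability 51 × 0.07 = 3.57
Sum = 77.01
77.01 is ≥ 66 and < 83 → Silver

Silver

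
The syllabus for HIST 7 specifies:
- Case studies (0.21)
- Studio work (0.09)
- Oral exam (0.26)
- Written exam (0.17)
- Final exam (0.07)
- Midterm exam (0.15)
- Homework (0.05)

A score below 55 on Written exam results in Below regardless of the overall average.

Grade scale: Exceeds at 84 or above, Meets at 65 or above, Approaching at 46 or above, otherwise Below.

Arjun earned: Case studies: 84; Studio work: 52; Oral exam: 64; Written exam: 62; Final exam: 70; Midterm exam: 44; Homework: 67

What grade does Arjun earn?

Approaching

Written exam score 62 ≥ 55: minimum met.
Weighted total:
  Case studies 84 × 0.21 = 17.64
  Studio work 52 × 0.09 = 4.68
  Oral exam 64 × 0.26 = 16.64
  Written exam 62 × 0.17 = 10.54
  Final exam 70 × 0.07 = 4.9
  Midterm exam 44 × 0.15 = 6.6
  Homework 67 × 0.05 = 3.35
Sum = 64.35
64.35 is ≥ 46 and < 65 → Approaching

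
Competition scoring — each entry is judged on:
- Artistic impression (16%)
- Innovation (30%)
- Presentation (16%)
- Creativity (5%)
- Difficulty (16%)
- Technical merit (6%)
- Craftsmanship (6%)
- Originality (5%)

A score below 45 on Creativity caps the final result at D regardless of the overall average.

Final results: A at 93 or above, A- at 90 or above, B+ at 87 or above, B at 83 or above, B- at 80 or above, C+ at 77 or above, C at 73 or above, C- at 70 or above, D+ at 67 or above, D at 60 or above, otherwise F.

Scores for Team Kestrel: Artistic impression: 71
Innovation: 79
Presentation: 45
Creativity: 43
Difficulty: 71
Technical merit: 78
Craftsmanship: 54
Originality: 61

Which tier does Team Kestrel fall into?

Creativity score 43 < 45: minimum not met.
Weighted total:
  Artistic impression 71 × 0.16 = 11.36
  Innovation 79 × 0.3 = 23.7
  Presentation 45 × 0.16 = 7.2
  Creativity 43 × 0.05 = 2.15
  Difficulty 71 × 0.16 = 11.36
  Technical merit 78 × 0.06 = 4.68
  Craftsmanship 54 × 0.06 = 3.24
  Originality 61 × 0.05 = 3.05
Sum = 66.74
66.74 would be D; cap at D applies → D.

D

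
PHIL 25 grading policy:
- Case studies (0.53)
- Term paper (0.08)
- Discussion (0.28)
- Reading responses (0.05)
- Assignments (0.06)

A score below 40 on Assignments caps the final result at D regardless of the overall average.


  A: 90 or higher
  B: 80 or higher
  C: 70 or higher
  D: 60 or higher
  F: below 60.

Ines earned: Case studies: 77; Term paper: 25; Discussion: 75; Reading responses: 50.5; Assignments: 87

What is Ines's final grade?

Assignments score 87 ≥ 40: minimum met.
Weighted total:
  Case studies 77 × 0.53 = 40.81
  Term paper 25 × 0.08 = 2
  Discussion 75 × 0.28 = 21
  Reading responses 50.5 × 0.05 = 2.525
  Assignments 87 × 0.06 = 5.22
Sum = 71.555
71.555 is ≥ 70 and < 80 → C

C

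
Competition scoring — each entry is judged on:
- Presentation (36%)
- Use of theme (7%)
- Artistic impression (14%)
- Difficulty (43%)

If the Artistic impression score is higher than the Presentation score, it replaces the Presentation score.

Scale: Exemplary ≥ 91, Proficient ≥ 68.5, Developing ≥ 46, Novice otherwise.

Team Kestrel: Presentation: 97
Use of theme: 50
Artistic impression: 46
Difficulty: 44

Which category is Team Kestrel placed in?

Artistic impression (46) ≤ Presentation (97), so Presentation stays at 97.
Weighted total:
  Presentation 97 × 0.36 = 34.92
  Use of theme 50 × 0.07 = 3.5
  Artistic impression 46 × 0.14 = 6.44
  Difficulty 44 × 0.43 = 18.92
Sum = 63.78
63.78 is ≥ 46 and < 68.5 → Developing

Developing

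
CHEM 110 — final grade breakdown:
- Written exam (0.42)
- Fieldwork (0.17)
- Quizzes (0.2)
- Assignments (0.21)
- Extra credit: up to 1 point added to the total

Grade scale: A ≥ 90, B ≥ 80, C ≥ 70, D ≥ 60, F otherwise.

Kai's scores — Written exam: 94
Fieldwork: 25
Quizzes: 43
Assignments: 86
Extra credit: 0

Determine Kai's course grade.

Weighted total:
  Written exam 94 × 0.42 = 39.48
  Fieldwork 25 × 0.17 = 4.25
  Quizzes 43 × 0.2 = 8.6
  Assignments 86 × 0.21 = 18.06
Sum = 70.39
Extra credit: 70.39 + 0 = 70.39
70.39 is ≥ 70 and < 80 → C

C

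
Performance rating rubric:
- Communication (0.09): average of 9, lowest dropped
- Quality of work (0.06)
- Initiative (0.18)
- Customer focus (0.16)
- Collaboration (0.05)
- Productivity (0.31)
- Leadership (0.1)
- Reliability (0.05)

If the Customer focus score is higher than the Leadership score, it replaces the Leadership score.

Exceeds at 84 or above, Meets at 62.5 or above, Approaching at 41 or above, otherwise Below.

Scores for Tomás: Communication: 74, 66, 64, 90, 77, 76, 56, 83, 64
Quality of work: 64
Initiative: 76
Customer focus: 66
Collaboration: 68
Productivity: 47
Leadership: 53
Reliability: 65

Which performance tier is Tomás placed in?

Communication: drop 56 → average of remaining 8 = 594/8 = 74.25
Customer focus (66) > Leadership (53), so Leadership counts as 66.
Weighted total:
  Communication 74.25 × 0.09 = 6.6825
  Quality of work 64 × 0.06 = 3.84
  Initiative 76 × 0.18 = 13.68
  Customer focus 66 × 0.16 = 10.56
  Collaboration 68 × 0.05 = 3.4
  Productivity 47 × 0.31 = 14.57
  Leadership 66 × 0.1 = 6.6
  Reliability 65 × 0.05 = 3.25
Sum = 62.5825
62.5825 is ≥ 62.5 and < 84 → Meets

Meets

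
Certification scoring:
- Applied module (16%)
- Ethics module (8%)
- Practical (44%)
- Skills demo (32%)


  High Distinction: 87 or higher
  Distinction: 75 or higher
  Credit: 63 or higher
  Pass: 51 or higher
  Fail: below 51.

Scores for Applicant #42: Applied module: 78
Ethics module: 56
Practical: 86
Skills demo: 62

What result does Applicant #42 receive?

Weighted total:
  Applied module 78 × 0.16 = 12.48
  Ethics module 56 × 0.08 = 4.48
  Practical 86 × 0.44 = 37.84
  Skills demo 62 × 0.32 = 19.84
Sum = 74.64
74.64 is ≥ 63 and < 75 → Credit

Credit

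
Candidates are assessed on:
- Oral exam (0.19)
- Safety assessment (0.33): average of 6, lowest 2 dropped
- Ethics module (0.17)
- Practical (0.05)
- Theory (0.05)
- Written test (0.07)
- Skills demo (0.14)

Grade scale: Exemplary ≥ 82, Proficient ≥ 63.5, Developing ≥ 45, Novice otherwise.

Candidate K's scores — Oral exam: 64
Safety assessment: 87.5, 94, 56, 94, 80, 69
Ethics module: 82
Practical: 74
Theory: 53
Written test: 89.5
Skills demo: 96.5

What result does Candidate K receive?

Proficient

Safety assessment: drop 56, 69 → average of remaining 4 = 355.5/4 = 88.875
Weighted total:
  Oral exam 64 × 0.19 = 12.16
  Safety assessment 88.875 × 0.33 = 29.32875
  Ethics module 82 × 0.17 = 13.94
  Practical 74 × 0.05 = 3.7
  Theory 53 × 0.05 = 2.65
  Written test 89.5 × 0.07 = 6.265
  Skills demo 96.5 × 0.14 = 13.51
Sum = 81.55375
81.55375 is ≥ 63.5 and < 82 → Proficient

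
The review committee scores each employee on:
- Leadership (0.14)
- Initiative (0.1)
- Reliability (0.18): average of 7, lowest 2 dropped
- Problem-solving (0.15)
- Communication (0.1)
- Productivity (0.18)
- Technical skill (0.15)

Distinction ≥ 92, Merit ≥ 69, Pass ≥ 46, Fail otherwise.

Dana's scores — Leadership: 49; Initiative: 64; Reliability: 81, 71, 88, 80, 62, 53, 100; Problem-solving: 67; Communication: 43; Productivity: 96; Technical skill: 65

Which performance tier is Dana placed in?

Merit

Reliability: drop 53, 62 → average of remaining 5 = 420/5 = 84
Weighted total:
  Leadership 49 × 0.14 = 6.86
  Initiative 64 × 0.1 = 6.4
  Reliability 84 × 0.18 = 15.12
  Problem-solving 67 × 0.15 = 10.05
  Communication 43 × 0.1 = 4.3
  Productivity 96 × 0.18 = 17.28
  Technical skill 65 × 0.15 = 9.75
Sum = 69.76
69.76 is ≥ 69 and < 92 → Merit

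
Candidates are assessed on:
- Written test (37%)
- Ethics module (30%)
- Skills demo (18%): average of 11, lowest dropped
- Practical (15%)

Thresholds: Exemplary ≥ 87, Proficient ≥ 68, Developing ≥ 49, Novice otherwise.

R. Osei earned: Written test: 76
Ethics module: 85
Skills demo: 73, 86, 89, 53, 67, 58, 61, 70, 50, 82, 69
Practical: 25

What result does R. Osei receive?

Skills demo: drop 50 → average of remaining 10 = 708/10 = 70.8
Weighted total:
  Written test 76 × 0.37 = 28.12
  Ethics module 85 × 0.3 = 25.5
  Skills demo 70.8 × 0.18 = 12.744
  Practical 25 × 0.15 = 3.75
Sum = 70.114
70.114 is ≥ 68 and < 87 → Proficient

Proficient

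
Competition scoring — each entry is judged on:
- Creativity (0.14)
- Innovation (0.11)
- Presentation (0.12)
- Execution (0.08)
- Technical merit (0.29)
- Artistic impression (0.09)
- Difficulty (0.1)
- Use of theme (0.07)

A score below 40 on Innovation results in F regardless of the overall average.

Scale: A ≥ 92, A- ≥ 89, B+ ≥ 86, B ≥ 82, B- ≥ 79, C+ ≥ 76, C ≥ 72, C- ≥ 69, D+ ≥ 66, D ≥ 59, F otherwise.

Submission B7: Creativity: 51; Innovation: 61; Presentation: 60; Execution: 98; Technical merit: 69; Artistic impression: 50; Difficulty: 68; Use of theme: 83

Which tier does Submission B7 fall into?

Innovation score 61 ≥ 40: minimum met.
Weighted total:
  Creativity 51 × 0.14 = 7.14
  Innovation 61 × 0.11 = 6.71
  Presentation 60 × 0.12 = 7.2
  Execution 98 × 0.08 = 7.84
  Technical merit 69 × 0.29 = 20.01
  Artistic impression 50 × 0.09 = 4.5
  Difficulty 68 × 0.1 = 6.8
  Use of theme 83 × 0.07 = 5.81
Sum = 66.01
66.01 is ≥ 66 and < 69 → D+

D+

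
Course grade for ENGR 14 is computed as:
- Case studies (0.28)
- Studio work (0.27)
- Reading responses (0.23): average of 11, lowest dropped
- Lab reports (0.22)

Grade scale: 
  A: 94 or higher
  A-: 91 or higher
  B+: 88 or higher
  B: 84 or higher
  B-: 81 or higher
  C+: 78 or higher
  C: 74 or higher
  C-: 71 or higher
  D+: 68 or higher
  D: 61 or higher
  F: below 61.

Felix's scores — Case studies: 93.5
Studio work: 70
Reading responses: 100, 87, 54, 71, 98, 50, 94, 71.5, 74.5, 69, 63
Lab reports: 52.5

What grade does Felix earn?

C

Reading responses: drop 50 → average of remaining 10 = 782/10 = 78.2
Weighted total:
  Case studies 93.5 × 0.28 = 26.18
  Studio work 70 × 0.27 = 18.9
  Reading responses 78.2 × 0.23 = 17.986
  Lab reports 52.5 × 0.22 = 11.55
Sum = 74.616
74.616 is ≥ 74 and < 78 → C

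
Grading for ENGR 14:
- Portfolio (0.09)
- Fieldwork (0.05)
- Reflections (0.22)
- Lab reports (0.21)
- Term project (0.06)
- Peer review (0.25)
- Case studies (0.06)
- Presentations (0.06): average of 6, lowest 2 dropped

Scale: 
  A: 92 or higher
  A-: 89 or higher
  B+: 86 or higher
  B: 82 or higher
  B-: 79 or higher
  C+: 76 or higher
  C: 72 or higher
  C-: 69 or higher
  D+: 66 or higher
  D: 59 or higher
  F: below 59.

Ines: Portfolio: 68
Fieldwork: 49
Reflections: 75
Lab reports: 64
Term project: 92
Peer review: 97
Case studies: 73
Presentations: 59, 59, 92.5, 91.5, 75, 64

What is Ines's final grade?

C+

Presentations: drop 59, 59 → average of remaining 4 = 323/4 = 80.75
Weighted total:
  Portfolio 68 × 0.09 = 6.12
  Fieldwork 49 × 0.05 = 2.45
  Reflections 75 × 0.22 = 16.5
  Lab reports 64 × 0.21 = 13.44
  Term project 92 × 0.06 = 5.52
  Peer review 97 × 0.25 = 24.25
  Case studies 73 × 0.06 = 4.38
  Presentations 80.75 × 0.06 = 4.845
Sum = 77.505
77.505 is ≥ 76 and < 79 → C+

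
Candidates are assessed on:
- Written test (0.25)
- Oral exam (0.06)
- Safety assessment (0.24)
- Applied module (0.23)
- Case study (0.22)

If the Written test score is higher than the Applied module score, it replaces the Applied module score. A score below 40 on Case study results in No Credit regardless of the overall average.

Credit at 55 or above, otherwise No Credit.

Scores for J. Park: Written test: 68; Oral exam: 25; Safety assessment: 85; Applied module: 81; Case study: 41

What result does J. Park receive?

Credit

Written test (68) ≤ Applied module (81), so Applied module stays at 81.
Case study score 41 ≥ 40: minimum met.
Weighted total:
  Written test 68 × 0.25 = 17
  Oral exam 25 × 0.06 = 1.5
  Safety assessment 85 × 0.24 = 20.4
  Applied module 81 × 0.23 = 18.63
  Case study 41 × 0.22 = 9.02
Sum = 66.55
66.55 ≥ 55 → Credit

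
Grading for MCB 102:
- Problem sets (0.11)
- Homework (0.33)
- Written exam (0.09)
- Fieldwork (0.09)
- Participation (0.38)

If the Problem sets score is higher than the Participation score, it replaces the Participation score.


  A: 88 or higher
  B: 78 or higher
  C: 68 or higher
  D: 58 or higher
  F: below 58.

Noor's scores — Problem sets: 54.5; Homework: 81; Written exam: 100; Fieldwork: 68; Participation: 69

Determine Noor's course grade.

C

Problem sets (54.5) ≤ Participation (69), so Participation stays at 69.
Weighted total:
  Problem sets 54.5 × 0.11 = 5.995
  Homework 81 × 0.33 = 26.73
  Written exam 100 × 0.09 = 9
  Fieldwork 68 × 0.09 = 6.12
  Participation 69 × 0.38 = 26.22
Sum = 74.065
74.065 is ≥ 68 and < 78 → C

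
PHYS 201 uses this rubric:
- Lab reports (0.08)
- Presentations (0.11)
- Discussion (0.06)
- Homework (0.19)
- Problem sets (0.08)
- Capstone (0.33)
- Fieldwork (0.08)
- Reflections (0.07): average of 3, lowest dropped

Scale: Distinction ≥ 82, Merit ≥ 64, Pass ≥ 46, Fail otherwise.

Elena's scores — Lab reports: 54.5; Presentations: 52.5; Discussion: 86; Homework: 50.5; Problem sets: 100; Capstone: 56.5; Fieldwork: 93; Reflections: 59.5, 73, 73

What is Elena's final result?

Reflections: drop 59.5 → average of remaining 2 = 146/2 = 73
Weighted total:
  Lab reports 54.5 × 0.08 = 4.36
  Presentations 52.5 × 0.11 = 5.775
  Discussion 86 × 0.06 = 5.16
  Homework 50.5 × 0.19 = 9.595
  Problem sets 100 × 0.08 = 8
  Capstone 56.5 × 0.33 = 18.645
  Fieldwork 93 × 0.08 = 7.44
  Reflections 73 × 0.07 = 5.11
Sum = 64.085
64.085 is ≥ 64 and < 82 → Merit

Merit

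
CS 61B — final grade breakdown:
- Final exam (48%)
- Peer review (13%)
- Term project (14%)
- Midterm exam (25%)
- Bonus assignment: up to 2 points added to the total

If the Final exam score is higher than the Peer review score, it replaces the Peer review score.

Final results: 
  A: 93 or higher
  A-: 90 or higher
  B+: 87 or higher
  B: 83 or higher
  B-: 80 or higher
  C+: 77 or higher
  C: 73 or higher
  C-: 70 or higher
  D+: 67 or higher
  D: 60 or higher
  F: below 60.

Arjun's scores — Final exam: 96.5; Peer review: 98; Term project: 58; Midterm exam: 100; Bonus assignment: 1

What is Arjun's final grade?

A

Final exam (96.5) ≤ Peer review (98), so Peer review stays at 98.
Weighted total:
  Final exam 96.5 × 0.48 = 46.32
  Peer review 98 × 0.13 = 12.74
  Term project 58 × 0.14 = 8.12
  Midterm exam 100 × 0.25 = 25
Sum = 92.18
Bonus assignment: 92.18 + 1 = 93.18
93.18 ≥ 93 → A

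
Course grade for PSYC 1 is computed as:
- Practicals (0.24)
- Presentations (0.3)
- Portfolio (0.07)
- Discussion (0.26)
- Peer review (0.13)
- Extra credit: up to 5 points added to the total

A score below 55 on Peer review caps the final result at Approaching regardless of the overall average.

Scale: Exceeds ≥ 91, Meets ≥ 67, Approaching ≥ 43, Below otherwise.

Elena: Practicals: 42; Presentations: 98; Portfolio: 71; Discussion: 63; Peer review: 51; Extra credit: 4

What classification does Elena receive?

Peer review score 51 < 55: minimum not met.
Weighted total:
  Practicals 42 × 0.24 = 10.08
  Presentations 98 × 0.3 = 29.4
  Portfolio 71 × 0.07 = 4.97
  Discussion 63 × 0.26 = 16.38
  Peer review 51 × 0.13 = 6.63
Sum = 67.46
Extra credit: 67.46 + 4 = 71.46
71.46 would be Meets; cap at Approaching applies → Approaching.

Approaching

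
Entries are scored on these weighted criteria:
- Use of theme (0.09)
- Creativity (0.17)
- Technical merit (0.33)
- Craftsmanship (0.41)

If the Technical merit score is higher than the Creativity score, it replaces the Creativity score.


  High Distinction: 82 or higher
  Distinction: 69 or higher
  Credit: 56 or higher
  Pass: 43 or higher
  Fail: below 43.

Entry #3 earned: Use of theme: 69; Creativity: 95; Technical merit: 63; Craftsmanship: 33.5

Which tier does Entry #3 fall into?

Technical merit (63) ≤ Creativity (95), so Creativity stays at 95.
Weighted total:
  Use of theme 69 × 0.09 = 6.21
  Creativity 95 × 0.17 = 16.15
  Technical merit 63 × 0.33 = 20.79
  Craftsmanship 33.5 × 0.41 = 13.735
Sum = 56.885
56.885 is ≥ 56 and < 69 → Credit

Credit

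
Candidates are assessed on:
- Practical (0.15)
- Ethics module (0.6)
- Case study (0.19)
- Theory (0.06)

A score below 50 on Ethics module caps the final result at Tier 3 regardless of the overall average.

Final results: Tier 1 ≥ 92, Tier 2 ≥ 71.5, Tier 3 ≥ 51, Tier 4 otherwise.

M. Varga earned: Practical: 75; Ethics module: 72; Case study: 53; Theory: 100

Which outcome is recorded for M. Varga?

Ethics module score 72 ≥ 50: minimum met.
Weighted total:
  Practical 75 × 0.15 = 11.25
  Ethics module 72 × 0.6 = 43.2
  Case study 53 × 0.19 = 10.07
  Theory 100 × 0.06 = 6
Sum = 70.52
70.52 is ≥ 51 and < 71.5 → Tier 3

Tier 3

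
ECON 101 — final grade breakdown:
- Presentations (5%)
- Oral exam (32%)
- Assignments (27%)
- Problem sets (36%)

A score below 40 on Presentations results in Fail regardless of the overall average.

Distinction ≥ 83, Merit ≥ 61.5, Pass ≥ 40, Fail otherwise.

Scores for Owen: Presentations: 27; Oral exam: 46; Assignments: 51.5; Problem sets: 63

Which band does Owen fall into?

Presentations score 27 < 40: minimum not met.
Weighted total:
  Presentations 27 × 0.05 = 1.35
  Oral exam 46 × 0.32 = 14.72
  Assignments 51.5 × 0.27 = 13.905
  Problem sets 63 × 0.36 = 22.68
Sum = 52.655
Because the Presentations minimum was not met, the result is Fail.

Fail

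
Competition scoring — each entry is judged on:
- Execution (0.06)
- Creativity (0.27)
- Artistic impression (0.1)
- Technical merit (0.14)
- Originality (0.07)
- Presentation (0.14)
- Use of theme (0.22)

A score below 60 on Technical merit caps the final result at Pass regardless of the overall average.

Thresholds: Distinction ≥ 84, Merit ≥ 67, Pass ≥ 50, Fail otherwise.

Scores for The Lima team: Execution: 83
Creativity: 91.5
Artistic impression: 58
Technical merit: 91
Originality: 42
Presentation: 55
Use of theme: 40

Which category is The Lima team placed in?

Technical merit score 91 ≥ 60: minimum met.
Weighted total:
  Execution 83 × 0.06 = 4.98
  Creativity 91.5 × 0.27 = 24.705
  Artistic impression 58 × 0.1 = 5.8
  Technical merit 91 × 0.14 = 12.74
  Originality 42 × 0.07 = 2.94
  Presentation 55 × 0.14 = 7.7
  Use of theme 40 × 0.22 = 8.8
Sum = 67.665
67.665 is ≥ 67 and < 84 → Merit

Merit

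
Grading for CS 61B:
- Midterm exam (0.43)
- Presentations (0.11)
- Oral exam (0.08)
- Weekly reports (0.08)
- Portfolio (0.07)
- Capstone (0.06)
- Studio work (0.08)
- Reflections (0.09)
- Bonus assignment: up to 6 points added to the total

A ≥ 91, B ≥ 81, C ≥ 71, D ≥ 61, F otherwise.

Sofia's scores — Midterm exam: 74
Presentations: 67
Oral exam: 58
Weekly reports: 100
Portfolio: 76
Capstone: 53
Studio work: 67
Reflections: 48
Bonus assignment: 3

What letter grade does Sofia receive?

C

Weighted total:
  Midterm exam 74 × 0.43 = 31.82
  Presentations 67 × 0.11 = 7.37
  Oral exam 58 × 0.08 = 4.64
  Weekly reports 100 × 0.08 = 8
  Portfolio 76 × 0.07 = 5.32
  Capstone 53 × 0.06 = 3.18
  Studio work 67 × 0.08 = 5.36
  Reflections 48 × 0.09 = 4.32
Sum = 70.01
Bonus assignment: 70.01 + 3 = 73.01
73.01 is ≥ 71 and < 81 → C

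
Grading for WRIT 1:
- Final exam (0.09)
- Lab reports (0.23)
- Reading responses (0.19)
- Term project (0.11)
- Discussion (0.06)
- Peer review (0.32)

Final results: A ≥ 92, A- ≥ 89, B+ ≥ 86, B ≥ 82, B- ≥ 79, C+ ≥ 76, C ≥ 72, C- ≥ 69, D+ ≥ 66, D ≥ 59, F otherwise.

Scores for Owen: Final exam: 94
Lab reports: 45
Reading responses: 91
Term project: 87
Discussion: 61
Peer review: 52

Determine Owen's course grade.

Weighted total:
  Final exam 94 × 0.09 = 8.46
  Lab reports 45 × 0.23 = 10.35
  Reading responses 91 × 0.19 = 17.29
  Term project 87 × 0.11 = 9.57
  Discussion 61 × 0.06 = 3.66
  Peer review 52 × 0.32 = 16.64
Sum = 65.97
65.97 is ≥ 59 and < 66 → D

D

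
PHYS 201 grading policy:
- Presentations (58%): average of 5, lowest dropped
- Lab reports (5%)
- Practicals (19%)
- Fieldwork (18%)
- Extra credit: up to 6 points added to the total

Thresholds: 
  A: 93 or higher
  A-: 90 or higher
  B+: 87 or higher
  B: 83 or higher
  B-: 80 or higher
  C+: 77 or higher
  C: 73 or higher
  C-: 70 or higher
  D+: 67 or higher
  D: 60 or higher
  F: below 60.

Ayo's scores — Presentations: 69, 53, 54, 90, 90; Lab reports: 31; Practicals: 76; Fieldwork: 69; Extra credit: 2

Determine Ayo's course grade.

C

Presentations: drop 53 → average of remaining 4 = 303/4 = 75.75
Weighted total:
  Presentations 75.75 × 0.58 = 43.935
  Lab reports 31 × 0.05 = 1.55
  Practicals 76 × 0.19 = 14.44
  Fieldwork 69 × 0.18 = 12.42
Sum = 72.345
Extra credit: 72.345 + 2 = 74.345
74.345 is ≥ 73 and < 77 → C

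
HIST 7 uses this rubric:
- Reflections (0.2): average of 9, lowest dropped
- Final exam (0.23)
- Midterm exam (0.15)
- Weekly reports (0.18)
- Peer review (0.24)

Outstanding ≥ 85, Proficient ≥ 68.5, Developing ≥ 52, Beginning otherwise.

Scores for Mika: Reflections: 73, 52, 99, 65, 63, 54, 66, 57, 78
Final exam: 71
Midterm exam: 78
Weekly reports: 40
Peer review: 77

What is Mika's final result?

Reflections: drop 52 → average of remaining 8 = 555/8 = 69.375
Weighted total:
  Reflections 69.375 × 0.2 = 13.875
  Final exam 71 × 0.23 = 16.33
  Midterm exam 78 × 0.15 = 11.7
  Weekly reports 40 × 0.18 = 7.2
  Peer review 77 × 0.24 = 18.48
Sum = 67.585
67.585 is ≥ 52 and < 68.5 → Developing

Developing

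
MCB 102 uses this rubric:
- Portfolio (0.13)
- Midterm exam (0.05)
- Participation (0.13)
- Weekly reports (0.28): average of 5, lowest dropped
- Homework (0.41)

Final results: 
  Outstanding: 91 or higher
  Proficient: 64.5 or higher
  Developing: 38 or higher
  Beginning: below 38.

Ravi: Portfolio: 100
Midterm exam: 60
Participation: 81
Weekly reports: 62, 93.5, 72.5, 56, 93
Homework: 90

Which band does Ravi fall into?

Weekly reports: drop 56 → average of remaining 4 = 321/4 = 80.25
Weighted total:
  Portfolio 100 × 0.13 = 13
  Midterm exam 60 × 0.05 = 3
  Participation 81 × 0.13 = 10.53
  Weekly reports 80.25 × 0.28 = 22.47
  Homework 90 × 0.41 = 36.9
Sum = 85.9
85.9 is ≥ 64.5 and < 91 → Proficient

Proficient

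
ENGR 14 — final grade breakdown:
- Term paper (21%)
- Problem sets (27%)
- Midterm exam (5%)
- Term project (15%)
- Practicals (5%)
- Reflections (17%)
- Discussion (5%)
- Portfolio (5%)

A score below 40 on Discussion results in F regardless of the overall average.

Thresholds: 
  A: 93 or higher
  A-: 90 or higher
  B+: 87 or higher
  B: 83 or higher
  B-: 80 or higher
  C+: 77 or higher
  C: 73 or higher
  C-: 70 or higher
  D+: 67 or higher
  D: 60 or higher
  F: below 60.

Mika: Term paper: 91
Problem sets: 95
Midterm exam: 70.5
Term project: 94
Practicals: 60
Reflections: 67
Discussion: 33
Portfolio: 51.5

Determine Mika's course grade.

Discussion score 33 < 40: minimum not met.
Weighted total:
  Term paper 91 × 0.21 = 19.11
  Problem sets 95 × 0.27 = 25.65
  Midterm exam 70.5 × 0.05 = 3.525
  Term project 94 × 0.15 = 14.1
  Practicals 60 × 0.05 = 3
  Reflections 67 × 0.17 = 11.39
  Discussion 33 × 0.05 = 1.65
  Portfolio 51.5 × 0.05 = 2.575
Sum = 81
Because the Discussion minimum was not met, the result is F.

F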